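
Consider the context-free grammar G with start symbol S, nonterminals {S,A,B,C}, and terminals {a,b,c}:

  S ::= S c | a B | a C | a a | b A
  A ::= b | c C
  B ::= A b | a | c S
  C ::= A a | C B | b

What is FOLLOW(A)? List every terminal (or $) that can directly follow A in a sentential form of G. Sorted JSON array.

Compute FIRST by fixpoint:
[1]
  A via A→b: +{b}
  A via A→c C: +{c}
  B via B→A b: +{b,c}
  B via B→a: +{a}
  C via C→A a: +{b,c}
  S via S→a B: +{a}
  S via S→b A: +{b}
  FIRST(S)={a,b}  FIRST(A)={b,c}  FIRST(B)={a,b,c}  FIRST(C)={b,c}
[2] done
  FIRST(S)={a,b}  FIRST(A)={b,c}  FIRST(B)={a,b,c}  FIRST(C)={b,c}

Compute FOLLOW by fixpoint:
initialize: $ ∈ FOLLOW(S)
[1]
  B→A b: FOLLOW(A) ⊇ FIRST(b) = {b}; new: +{b}
  C→A a: FOLLOW(A) ⊇ FIRST(a) = {a}; new: +{a}
  C→C B: FOLLOW(C) ⊇ FIRST(B) = {a,b,c}; new: +{a,b,c}
  C→C B: FOLLOW(B) ⊇ FOLLOW(C) ⊇ {a,b,c}; new: +{a,b,c}
  S→S c: FOLLOW(S) ⊇ FIRST(c) = {c}; new: +{c}
  S→a B: FOLLOW(B) ⊇ FOLLOW(S) ⊇ {$,c}; new: +{$}
  S→a C: FOLLOW(C) ⊇ FOLLOW(S) ⊇ {$,c}; new: +{$}
  S→b A: FOLLOW(A) ⊇ FOLLOW(S) ⊇ {$,c}; new: +{$,c}
  FOLLOW(S)={$,c}  FOLLOW(A)={$,a,b,c}  FOLLOW(B)={$,a,b,c}  FOLLOW(C)={$,a,b,c}
[2]
  B→c S: FOLLOW(S) ⊇ FOLLOW(B) ⊇ {$,a,b,c}; new: +{a,b}
  FOLLOW(S)={$,a,b,c}  FOLLOW(A)={$,a,b,c}  FOLLOW(B)={$,a,b,c}  FOLLOW(C)={$,a,b,c}
[3] (stable)
  FOLLOW(S)={$,a,b,c}  FOLLOW(A)={$,a,b,c}  FOLLOW(B)={$,a,b,c}  FOLLOW(C)={$,a,b,c}

FOLLOW(A) = ["$", "a", "b", "c"]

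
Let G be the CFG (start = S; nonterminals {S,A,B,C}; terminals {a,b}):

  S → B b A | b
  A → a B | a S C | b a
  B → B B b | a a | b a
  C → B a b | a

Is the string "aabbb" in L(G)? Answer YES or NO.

Convert to CNF:
  S -> B X5 | b
  A -> T0 B | T0 X2 | T1 T0
  B -> B X3 | T0 T0 | T1 T0
  C -> B X4 | a
  T0 -> a
  T1 -> b
  X2 -> S C
  X3 -> B T1
  X4 -> T0 T1
  X5 -> T1 A

Fill CYK table bottom-up:
  cell(0,0) a: {C,T0}  orig:{C}
  cell(1,1) a: {C,T0}  orig:{C}
  cell(2,2) b: {S,T1}  orig:{S}
  cell(3,3) b: {S,T1}  orig:{S}
  cell(4,4) b: {S,T1}  orig:{S}
  cell(0,1) aa: {B}
  cell(1,2) ab: {X4}  orig:{}
  cell(2,3) bb: ∅
  cell(3,4) bb: ∅
  cell(0,2) aab: {X3}  orig:{}
  cell(1,3) abb: ∅
  cell(2,4) bbb: ∅
  cell(0,3) aabb: ∅
  cell(1,4) abbb: ∅
  cell(0,4) aabbb: ∅

S ∉ T[0,4] ⇒ NO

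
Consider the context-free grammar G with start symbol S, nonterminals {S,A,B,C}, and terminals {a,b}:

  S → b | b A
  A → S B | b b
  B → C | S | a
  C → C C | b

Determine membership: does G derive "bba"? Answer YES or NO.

Convert to CNF:
  S -> T0 A | b
  A -> S B | T0 T0
  B -> C C | T0 A | a | b
  C -> C C | b
  T0 -> b

CYK table (by increasing span):
  T[0,0] 'b' = {B,C,S,T0}  orig:{B,C,S}
  T[1,1] 'b' = {B,C,S,T0}  orig:{B,C,S}
  T[2,2] 'a' = {B}
  T[0,1] 'bb' = {A,B,C}
  T[1,2] 'ba' = {A}
  T[0,2] 'bba' = {B,S}

S ∈ T[0,2] ⇒ YES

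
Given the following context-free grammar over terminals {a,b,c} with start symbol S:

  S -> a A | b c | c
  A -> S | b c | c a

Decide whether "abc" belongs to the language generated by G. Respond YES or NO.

Convert to CNF:
  S -> T0 A | T1 T2 | c
  A -> T0 A | T1 T2 | T2 T0 | c
  T0 -> a
  T1 -> b
  T2 -> c

Fill CYK table bottom-up:
  T[0,0] 'a' = {T0}  orig:{}
  T[1,1] 'b' = {T1}  orig:{}
  T[2,2] 'c' = {A,S,T2}  orig:{A,S}
  T[0,1] 'ab' = ∅
  T[1,2] 'bc' = {A,S}
  T[0,2] 'abc' = {A,S}

S ∈ T[0,2] ⇒ YES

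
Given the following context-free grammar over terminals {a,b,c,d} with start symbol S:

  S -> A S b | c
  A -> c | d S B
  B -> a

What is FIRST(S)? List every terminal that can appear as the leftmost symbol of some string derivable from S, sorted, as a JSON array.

Compute FIRST by fixpoint:
round 1:
  A via A→c: +{c}
  A via A→d S B: +{d}
  B via B→a: +{a}
  S via S→A S b: +{c,d}
  S: {c,d}  A: {c,d}  B: {a}
round 2: done
  S: {c,d}  A: {c,d}  B: {a}

FIRST(S) = ["c", "d"]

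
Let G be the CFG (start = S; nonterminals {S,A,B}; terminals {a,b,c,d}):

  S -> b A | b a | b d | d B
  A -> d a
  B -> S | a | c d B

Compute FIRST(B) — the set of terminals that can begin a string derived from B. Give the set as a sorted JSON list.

FIRST sets, iterate to fixpoint:
[1]
  A via A→d a: +{d}
  B via B→a: +{a}
  B via B→c d B: +{c}
  S via S→b A: +{b}
  S via S→d B: +{d}
  FIRST(S)={b,d}  FIRST(A)={d}  FIRST(B)={a,c}
[2]
  B via B→S: +{b,d}
  FIRST(S)={b,d}  FIRST(A)={d}  FIRST(B)={a,b,c,d}
[3] — fixpoint
  FIRST(S)={b,d}  FIRST(A)={d}  FIRST(B)={a,b,c,d}

FIRST(B) = ["a", "b", "c", "d"]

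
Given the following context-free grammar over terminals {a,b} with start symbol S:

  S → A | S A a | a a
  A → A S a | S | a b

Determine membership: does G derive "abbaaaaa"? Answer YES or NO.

Convert to CNF:
  S -> A X4 | S X5 | T0 T0 | T0 T1
  A -> A X2 | S X3 | T0 T0 | T0 T1
  T0 -> a
  T1 -> b
  X2 -> S T0
  X3 -> A T0
  X4 -> S T0
  X5 -> A T0

CYK table (by increasing span):
  cell(0,0) a: {T0}  orig:{}
  cell(1,1) b: {T1}  orig:{}
  cell(2,2) b: {T1}  orig:{}
  cell(3,3) a: {T0}  orig:{}
  cell(4,4) a: {T0}  orig:{}
  cell(5,5) a: {T0}  orig:{}
  cell(6,6) a: {T0}  orig:{}
  cell(7,7) a: {T0}  orig:{}
  cell(0,1) ab: {A,S}
  cell(1,2) bb: ∅
  cell(2,3) ba: ∅
  cell(3,4) aa: {A,S}
  cell(4,5) aa: {A,S}
  cell(5,6) aa: {A,S}
  cell(6,7) aa: {A,S}
  cell(0,2) abb: ∅
  cell(1,3) bba: ∅
  cell(2,4) baa: ∅
  cell(3,5) aaa: {X2,X3,X4,X5}  orig:{}
  cell(4,6) aaa: {X2,X3,X4,X5}  orig:{}
  cell(5,7) aaa: {X2,X3,X4,X5}  orig:{}
  cell(0,3) abba: ∅
  cell(1,4) bbaa: ∅
  cell(2,5) baaa: ∅
  cell(3,6) aaaa: ∅
  cell(4,7) aaaa: ∅
  cell(0,4) abbaa: ∅
  cell(1,5) bbaaa: ∅
  cell(2,6) baaaa: ∅
  cell(3,7) aaaaa: {A,S}
  cell(0,5) abbaaa: ∅
  cell(1,6) bbaaaa: ∅
  cell(2,7) baaaaa: ∅
  cell(0,6) abbaaaa: ∅
  cell(1,7) bbaaaaa: ∅
  cell(0,7) abbaaaaa: ∅

S ∉ T[0,7] ⇒ NO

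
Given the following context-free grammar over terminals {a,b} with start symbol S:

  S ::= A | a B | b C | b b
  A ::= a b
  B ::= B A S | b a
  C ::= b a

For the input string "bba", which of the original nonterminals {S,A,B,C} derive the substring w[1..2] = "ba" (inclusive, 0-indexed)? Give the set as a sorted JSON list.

Convert to CNF:
  S -> T0 B | T0 T1 | T1 C | T1 T1
  A -> T0 T1
  B -> B X2 | T1 T0
  C -> T1 T0
  T0 -> a
  T1 -> b
  X2 -> A S

CYK table (by increasing span) — only the sub-triangle for w[1..2]:
  [1..1]={T1}  "b"  orig:{}
  [2..2]={T0}  "a"  orig:{}
  [1..2]={B,C}  "ba"

Original NTs in T[1,2] deriving "ba": ["B", "C"]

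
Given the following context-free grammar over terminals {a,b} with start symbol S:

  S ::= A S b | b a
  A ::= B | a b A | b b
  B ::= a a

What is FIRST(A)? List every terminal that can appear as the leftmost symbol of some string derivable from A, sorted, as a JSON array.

FIRST sets, iterate to fixpoint:
round 1:
  A via A→a b A: +{a}
  A via A→b b: +{b}
  B via B→a a: +{a}
  S via S→A S b: +{a,b}
  FIRST(S)={a,b}  FIRST(A)={a,b}  FIRST(B)={a}
round 2: (stable)
  FIRST(S)={a,b}  FIRST(A)={a,b}  FIRST(B)={a}

FIRST(A) = ["a", "b"]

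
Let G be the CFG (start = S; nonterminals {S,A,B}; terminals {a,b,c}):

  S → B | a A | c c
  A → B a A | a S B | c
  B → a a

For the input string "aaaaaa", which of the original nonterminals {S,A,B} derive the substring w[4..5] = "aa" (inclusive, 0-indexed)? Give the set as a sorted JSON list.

Convert to CNF:
  S -> T0 A | T0 T0 | T1 T1
  A -> B X2 | T0 X3 | c
  B -> T0 T0
  T0 -> a
  T1 -> c
  X2 -> T0 A
  X3 -> S B

Fill CYK table bottom-up (cells [i..j] with 4 ≤ i ≤ j ≤ 5 only):
  cell(4,4) a: {T0}  orig:{}
  cell(5,5) a: {T0}  orig:{}
  cell(4,5) aa: {B,S}

Original NTs in T[4,5] deriving "aa": ["B", "S"]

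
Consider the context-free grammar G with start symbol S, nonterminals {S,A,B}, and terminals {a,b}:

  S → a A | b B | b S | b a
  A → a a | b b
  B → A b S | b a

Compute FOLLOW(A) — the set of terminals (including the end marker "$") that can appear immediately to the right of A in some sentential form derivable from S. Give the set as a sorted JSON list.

FIRST iteration:
round 1:
  A via A→a a: +{a}
  A via A→b b: +{b}
  B via B→A b S: +{a,b}
  S via S→a A: +{a}
  S via S→b B: +{b}
  FIRST[S]={a,b}  FIRST[A]={a,b}  FIRST[B]={a,b}
round 2: — fixpoint
  FIRST[S]={a,b}  FIRST[A]={a,b}  FIRST[B]={a,b}

FOLLOW iteration:
seed FOLLOW(S) with $
iter 1:
  B→A b S: FOLLOW(A) ⊇ FIRST(b) = {b}; new: +{b}
  S→a A: FOLLOW(A) ⊇ FOLLOW(S) ⊇ {$}; new: +{$}
  S→b B: FOLLOW(B) ⊇ FOLLOW(S) ⊇ {$}; new: +{$}
  FOLLOW(S)={$}  FOLLOW(A)={$,b}  FOLLOW(B)={$}
iter 2: done
  FOLLOW(S)={$}  FOLLOW(A)={$,b}  FOLLOW(B)={$}

FOLLOW(A) = ["$", "b"]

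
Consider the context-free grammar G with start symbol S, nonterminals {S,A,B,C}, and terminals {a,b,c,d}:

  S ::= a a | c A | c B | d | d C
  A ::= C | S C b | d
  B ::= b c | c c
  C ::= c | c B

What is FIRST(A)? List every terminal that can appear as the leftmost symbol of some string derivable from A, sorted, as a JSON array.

FIRST iteration:
[1]
  A via A→d: +{d}
  B via B→b c: +{b}
  B via B→c c: +{c}
  C via C→c: +{c}
  S via S→a a: +{a}
  S via S→c A: +{c}
  S via S→d: +{d}
  S: {a,c,d}  A: {d}  B: {b,c}  C: {c}
[2]
  A via A→C: +{c}
  A via A→S C b: +{a}
  S: {a,c,d}  A: {a,c,d}  B: {b,c}  C: {c}
[3] (no change)
  S: {a,c,d}  A: {a,c,d}  B: {b,c}  C: {c}

FIRST(A) = ["a", "c", "d"]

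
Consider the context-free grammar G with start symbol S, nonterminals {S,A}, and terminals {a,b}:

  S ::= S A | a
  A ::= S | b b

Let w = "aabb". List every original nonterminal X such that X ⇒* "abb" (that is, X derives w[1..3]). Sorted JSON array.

Convert to CNF:
  S -> S A | a
  A -> S A | T0 T0 | a
  T0 -> b

Fill CYK table bottom-up — only the sub-triangle for w[1..3]:
  T[1,1] 'a' = {A,S}
  T[2,2] 'b' = {T0}  orig:{}
  T[3,3] 'b' = {T0}  orig:{}
  T[1,2] 'ab' = ∅
  T[2,3] 'bb' = {A}
  T[1,3] 'abb' = {A,S}

Original NTs in T[1,3] deriving "abb": ["A", "S"]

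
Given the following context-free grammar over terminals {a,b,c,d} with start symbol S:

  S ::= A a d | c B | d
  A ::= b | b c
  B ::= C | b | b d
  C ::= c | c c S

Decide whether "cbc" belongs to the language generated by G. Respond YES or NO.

Convert to CNF:
  S -> A X6 | T1 B | d
  A -> T0 T1 | b
  B -> T0 T2 | T1 X4 | b | c
  C -> T1 X5 | c
  T0 -> b
  T1 -> c
  T2 -> d
  T3 -> a
  X4 -> T1 S
  X5 -> T1 S
  X6 -> T3 T2

CYK table (by increasing span):
  T[0,0] 'c' = {B,C,T1}  orig:{B,C}
  T[1,1] 'b' = {A,B,T0}  orig:{A,B}
  T[2,2] 'c' = {B,C,T1}  orig:{B,C}
  T[0,1] 'cb' = {S}
  T[1,2] 'bc' = {A}
  T[0,2] 'cbc' = ∅

S ∉ T[0,2] ⇒ NO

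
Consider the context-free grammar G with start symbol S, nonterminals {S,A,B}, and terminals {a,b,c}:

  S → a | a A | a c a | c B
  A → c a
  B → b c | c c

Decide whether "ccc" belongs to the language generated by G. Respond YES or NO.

Convert to CNF:
  S -> T0 B | T1 A | T1 X3 | a
  A -> T0 T1
  B -> T0 T0 | T2 T0
  T0 -> c
  T1 -> a
  T2 -> b
  X3 -> T0 T1

CYK fill:
  T[0,0] 'c' = {T0}  orig:{}
  T[1,1] 'c' = {T0}  orig:{}
  T[2,2] 'c' = {T0}  orig:{}
  T[0,1] 'cc' = {B}
  T[1,2] 'cc' = {B}
  T[0,2] 'ccc' = {S}

S ∈ T[0,2] ⇒ YES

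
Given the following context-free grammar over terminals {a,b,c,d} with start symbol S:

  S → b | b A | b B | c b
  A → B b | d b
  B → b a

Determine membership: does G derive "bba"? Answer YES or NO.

Convert to CNF:
  S -> T0 A | T0 B | T3 T0 | b
  A -> B T0 | T1 T0
  B -> T0 T2
  T0 -> b
  T1 -> d
  T2 -> a
  T3 -> c

CYK fill:
  [0..0]={S,T0}  "b"  orig:{S}
  [1..1]={S,T0}  "b"  orig:{S}
  [2..2]={T2}  "a"  orig:{}
  [0..1]=∅  "bb"
  [1..2]={B}  "ba"
  [0..2]={S}  "bba"

S ∈ T[0,2] ⇒ YES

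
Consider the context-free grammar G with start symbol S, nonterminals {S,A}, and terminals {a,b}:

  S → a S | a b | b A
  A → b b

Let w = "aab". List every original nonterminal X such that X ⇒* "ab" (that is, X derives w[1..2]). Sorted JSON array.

Convert to CNF:
  S -> T0 A | T1 S | T1 T0
  A -> T0 T0
  T0 -> b
  T1 -> a

CYK fill, restricted to cells inside w[1..2]:
  [1..1]={T1}  "a"  orig:{}
  [2..2]={T0}  "b"  orig:{}
  [1..2]={S}  "ab"

Original NTs in T[1,2] deriving "ab": ["S"]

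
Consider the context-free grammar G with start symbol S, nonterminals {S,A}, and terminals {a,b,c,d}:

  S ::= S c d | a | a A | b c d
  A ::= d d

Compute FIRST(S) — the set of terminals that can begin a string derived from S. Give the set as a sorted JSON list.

FIRST sets, iterate to fixpoint:
pass 1:
  A via A→d d: +{d}
  S via S→a: +{a}
  S via S→b c d: +{b}
  FIRST[S]={a,b}  FIRST[A]={d}
pass 2: (no change)
  FIRST[S]={a,b}  FIRST[A]={d}

FIRST(S) = ["a", "b"]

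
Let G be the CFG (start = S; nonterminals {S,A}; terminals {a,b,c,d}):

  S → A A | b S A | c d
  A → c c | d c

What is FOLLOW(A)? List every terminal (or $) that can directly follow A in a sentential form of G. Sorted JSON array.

FIRST iteration:
[1]
  A via A→c c: +{c}
  A via A→d c: +{d}
  S via S→A A: +{c,d}
  S via S→b S A: +{b}
  S: {b,c,d}  A: {c,d}
[2] — fixpoint
  S: {b,c,d}  A: {c,d}

FOLLOW sets:
initialize: $ ∈ FOLLOW(S)
[1]
  S→A A: FOLLOW(A) ⊇ FIRST(A) = {c,d}; new: +{c,d}
  S→A A: FOLLOW(A) ⊇ FOLLOW(S) ⊇ {$}; new: +{$}
  S→b S A: FOLLOW(S) ⊇ FIRST(A) = {c,d}; new: +{c,d}
  S: {$,c,d}  A: {$,c,d}
[2] done
  S: {$,c,d}  A: {$,c,d}

FOLLOW(A) = ["$", "c", "d"]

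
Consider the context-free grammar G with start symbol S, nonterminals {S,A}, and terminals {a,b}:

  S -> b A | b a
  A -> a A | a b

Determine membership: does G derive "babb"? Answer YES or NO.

CNF form of G:
  S -> T1 A | T1 T0
  A -> T0 A | T0 T1
  T0 -> a
  T1 -> b

CYK fill:
  cell(0,0) b: {T1}  orig:{}
  cell(1,1) a: {T0}  orig:{}
  cell(2,2) b: {T1}  orig:{}
  cell(3,3) b: {T1}  orig:{}
  cell(0,1) ba: {S}
  cell(1,2) ab: {A}
  cell(2,3) bb: ∅
  cell(0,2) bab: {S}
  cell(1,3) abb: ∅
  cell(0,3) babb: ∅

S ∉ T[0,3] ⇒ NO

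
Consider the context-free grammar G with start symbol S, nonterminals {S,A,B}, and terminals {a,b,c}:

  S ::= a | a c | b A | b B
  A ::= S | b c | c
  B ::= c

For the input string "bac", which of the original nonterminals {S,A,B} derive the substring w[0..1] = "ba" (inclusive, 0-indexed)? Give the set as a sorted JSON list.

Convert to CNF:
  S -> T0 T1 | T2 A | T2 B | a
  A -> T0 T1 | T2 A | T2 B | T2 T1 | a | c
  B -> c
  T0 -> a
  T1 -> c
  T2 -> b

Fill CYK table bottom-up — only the sub-triangle for w[0..1]:
  cell(0,0) b: {T2}  orig:{}
  cell(1,1) a: {A,S,T0}  orig:{A,S}
  cell(0,1) ba: {A,S}

Original NTs in T[0,1] deriving "ba": ["A", "S"]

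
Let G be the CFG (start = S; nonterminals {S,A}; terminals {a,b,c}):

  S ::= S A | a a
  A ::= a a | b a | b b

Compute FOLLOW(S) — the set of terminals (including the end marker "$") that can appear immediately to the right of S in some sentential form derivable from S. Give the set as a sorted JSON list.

FIRST sets, iterate to fixpoint:
round 1:
  A via A→a a: +{a}
  A via A→b a: +{b}
  S via S→a a: +{a}
  FIRST[S]={a}  FIRST[A]={a,b}
round 2: (no change)
  FIRST[S]={a}  FIRST[A]={a,b}

FOLLOW iteration:
initialize: $ ∈ FOLLOW(S)
round 1:
  S→S A: FOLLOW(S) ⊇ FIRST(A) = {a,b}; new: +{a,b}
  S→S A: FOLLOW(A) ⊇ FOLLOW(S) ⊇ {$,a,b}; new: +{$,a,b}
  S: {$,a,b}  A: {$,a,b}
round 2: — fixpoint
  S: {$,a,b}  A: {$,a,b}

FOLLOW(S) = ["$", "a", "b"]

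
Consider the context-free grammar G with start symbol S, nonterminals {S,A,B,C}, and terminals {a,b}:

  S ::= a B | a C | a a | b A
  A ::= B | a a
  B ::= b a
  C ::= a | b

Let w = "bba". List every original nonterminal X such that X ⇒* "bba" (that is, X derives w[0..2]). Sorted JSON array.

CNF form of G:
  S -> T0 B | T0 C | T0 T0 | T1 A
  A -> T0 T0 | T1 T0
  B -> T1 T0
  C -> a | b
  T0 -> a
  T1 -> b

CYK fill — only the sub-triangle for w[0..2]:
  cell(0,0) b: {C,T1}  orig:{C}
  cell(1,1) b: {C,T1}  orig:{C}
  cell(2,2) a: {C,T0}  orig:{C}
  cell(0,1) bb: ∅
  cell(1,2) ba: {A,B}
  cell(0,2) bba: {S}

Original NTs in T[0,2] deriving "bba": ["S"]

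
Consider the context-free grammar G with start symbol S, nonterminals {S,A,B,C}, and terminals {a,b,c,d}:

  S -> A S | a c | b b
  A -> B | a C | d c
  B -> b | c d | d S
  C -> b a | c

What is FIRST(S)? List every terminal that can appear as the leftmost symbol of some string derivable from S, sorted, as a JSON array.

Compute FIRST by fixpoint:
round 1:
  A via A→a C: +{a}
  A via A→d c: +{d}
  B via B→b: +{b}
  B via B→c d: +{c}
  B via B→d S: +{d}
  C via C→b a: +{b}
  C via C→c: +{c}
  S via S→A S: +{a,d}
  S via S→b b: +{b}
  S: {a,b,d}  A: {a,d}  B: {b,c,d}  C: {b,c}
round 2:
  A via A→B: +{b,c}
  S via S→A S: +{c}
  S: {a,b,c,d}  A: {a,b,c,d}  B: {b,c,d}  C: {b,c}
round 3: — fixpoint
  S: {a,b,c,d}  A: {a,b,c,d}  B: {b,c,d}  C: {b,c}

FIRST(S) = ["a", "b", "c", "d"]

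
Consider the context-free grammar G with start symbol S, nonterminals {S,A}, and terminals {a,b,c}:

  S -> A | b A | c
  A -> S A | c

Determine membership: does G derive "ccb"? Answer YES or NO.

CNF form of G:
  S -> S A | T0 A | c
  A -> S A | c
  T0 -> b

Fill CYK table bottom-up:
  T[0,0] 'c' = {A,S}
  T[1,1] 'c' = {A,S}
  T[2,2] 'b' = {T0}  orig:{}
  T[0,1] 'cc' = {A,S}
  T[1,2] 'cb' = ∅
  T[0,2] 'ccb' = ∅

S ∉ T[0,2] ⇒ NO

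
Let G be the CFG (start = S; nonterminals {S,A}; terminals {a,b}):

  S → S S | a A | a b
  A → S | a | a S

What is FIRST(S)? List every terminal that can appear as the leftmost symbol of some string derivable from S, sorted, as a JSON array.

FIRST iteration:
iter 1:
  A via A→a: +{a}
  S via S→a A: +{a}
  FIRST(S)={a}  FIRST(A)={a}
iter 2: (no change)
  FIRST(S)={a}  FIRST(A)={a}

FIRST(S) = ["a"]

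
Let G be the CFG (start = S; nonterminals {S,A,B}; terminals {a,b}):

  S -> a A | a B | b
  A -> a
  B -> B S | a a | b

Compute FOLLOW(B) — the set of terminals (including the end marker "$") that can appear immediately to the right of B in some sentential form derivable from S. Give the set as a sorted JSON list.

Compute FIRST by fixpoint:
iter 1:
  A via A→a: +{a}
  B via B→a a: +{a}
  B via B→b: +{b}
  S via S→a A: +{a}
  S via S→b: +{b}
  FIRST(S)={a,b}  FIRST(A)={a}  FIRST(B)={a,b}
iter 2: (no change)
  FIRST(S)={a,b}  FIRST(A)={a}  FIRST(B)={a,b}

FOLLOW sets:
initialize: $ ∈ FOLLOW(S)
[1]
  B→B S: FOLLOW(B) ⊇ FIRST(S) = {a,b}; new: +{a,b}
  B→B S: FOLLOW(S) ⊇ FOLLOW(B) ⊇ {a,b}; new: +{a,b}
  S→a A: FOLLOW(A) ⊇ FOLLOW(S) ⊇ {$,a,b}; new: +{$,a,b}
  S→a B: FOLLOW(B) ⊇ FOLLOW(S) ⊇ {$,a,b}; new: +{$}
  FOLLOW[S]={$,a,b}  FOLLOW[A]={$,a,b}  FOLLOW[B]={$,a,b}
[2] — fixpoint
  FOLLOW[S]={$,a,b}  FOLLOW[A]={$,a,b}  FOLLOW[B]={$,a,b}

FOLLOW(B) = ["$", "a", "b"]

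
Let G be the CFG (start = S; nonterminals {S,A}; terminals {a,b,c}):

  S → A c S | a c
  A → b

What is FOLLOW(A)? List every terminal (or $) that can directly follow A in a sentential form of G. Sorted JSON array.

FIRST sets, iterate to fixpoint:
[1]
  A via A→b: +{b}
  S via S→A c S: +{b}
  S via S→a c: +{a}
  FIRST[S]={a,b}  FIRST[A]={b}
[2] done
  FIRST[S]={a,b}  FIRST[A]={b}

FOLLOW sets:
initialize: $ ∈ FOLLOW(S)
iter 1:
  S→A c S: FOLLOW(A) ⊇ FIRST(c) = {c}; new: +{c}
  FOLLOW[S]={$}  FOLLOW[A]={c}
iter 2: (no change)
  FOLLOW[S]={$}  FOLLOW[A]={c}

FOLLOW(A) = ["c"]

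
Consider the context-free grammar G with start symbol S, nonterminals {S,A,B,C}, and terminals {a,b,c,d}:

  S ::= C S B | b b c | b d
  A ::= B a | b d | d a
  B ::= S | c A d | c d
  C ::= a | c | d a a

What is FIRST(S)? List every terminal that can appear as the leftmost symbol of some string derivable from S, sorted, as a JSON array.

FIRST iteration:
pass 1:
  A via A→b d: +{b}
  A via A→d a: +{d}
  B via B→c A d: +{c}
  C via C→a: +{a}
  C via C→c: +{c}
  C via C→d a a: +{d}
  S via S→C S B: +{a,c,d}
  S via S→b b c: +{b}
  FIRST[S]={a,b,c,d}  FIRST[A]={b,d}  FIRST[B]={c}  FIRST[C]={a,c,d}
pass 2:
  A via A→B a: +{c}
  B via B→S: +{a,b,d}
  FIRST[S]={a,b,c,d}  FIRST[A]={b,c,d}  FIRST[B]={a,b,c,d}  FIRST[C]={a,c,d}
pass 3:
  A via A→B a: +{a}
  FIRST[S]={a,b,c,d}  FIRST[A]={a,b,c,d}  FIRST[B]={a,b,c,d}  FIRST[C]={a,c,d}
pass 4: done
  FIRST[S]={a,b,c,d}  FIRST[A]={a,b,c,d}  FIRST[B]={a,b,c,d}  FIRST[C]={a,c,d}

FIRST(S) = ["a", "b", "c", "d"]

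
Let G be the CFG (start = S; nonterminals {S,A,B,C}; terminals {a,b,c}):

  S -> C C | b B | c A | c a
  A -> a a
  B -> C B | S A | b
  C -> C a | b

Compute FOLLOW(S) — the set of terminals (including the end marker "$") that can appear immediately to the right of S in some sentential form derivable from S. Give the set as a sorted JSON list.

FIRST iteration:
[1]
  A via A→a a: +{a}
  B via B→b: +{b}
  C via C→b: +{b}
  S via S→C C: +{b}
  S via S→c A: +{c}
  S: {b,c}  A: {a}  B: {b}  C: {b}
[2]
  B via B→S A: +{c}
  S: {b,c}  A: {a}  B: {b,c}  C: {b}
[3] (no change)
  S: {b,c}  A: {a}  B: {b,c}  C: {b}

Compute FOLLOW by fixpoint:
seed FOLLOW(S) with $
pass 1:
  B→C B: FOLLOW(C) ⊇ FIRST(B) = {b,c}; new: +{b,c}
  B→S A: FOLLOW(S) ⊇ FIRST(A) = {a}; new: +{a}
  C→C a: FOLLOW(C) ⊇ FIRST(a) = {a}; new: +{a}
  S→C C: FOLLOW(C) ⊇ FOLLOW(S) ⊇ {$,a}; new: +{$}
  S→b B: FOLLOW(B) ⊇ FOLLOW(S) ⊇ {$,a}; new: +{$,a}
  S→c A: FOLLOW(A) ⊇ FOLLOW(S) ⊇ {$,a}; new: +{$,a}
  FOLLOW(S)={$,a}  FOLLOW(A)={$,a}  FOLLOW(B)={$,a}  FOLLOW(C)={$,a,b,c}
pass 2: done
  FOLLOW(S)={$,a}  FOLLOW(A)={$,a}  FOLLOW(B)={$,a}  FOLLOW(C)={$,a,b,c}

FOLLOW(S) = ["$", "a"]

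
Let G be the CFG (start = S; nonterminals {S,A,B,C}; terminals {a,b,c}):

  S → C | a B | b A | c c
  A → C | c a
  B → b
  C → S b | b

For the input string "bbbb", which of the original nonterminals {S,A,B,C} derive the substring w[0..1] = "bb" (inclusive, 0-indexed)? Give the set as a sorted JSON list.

CNF form of G:
  S -> S T0 | T0 A | T1 T1 | T2 B | b
  A -> S T0 | T1 T2 | b
  B -> b
  C -> S T0 | b
  T0 -> b
  T1 -> c
  T2 -> a

CYK table (by increasing span) — only the sub-triangle for w[0..1]:
  T[0,0] 'b' = {A,B,C,S,T0}  orig:{A,B,C,S}
  T[1,1] 'b' = {A,B,C,S,T0}  orig:{A,B,C,S}
  T[0,1] 'bb' = {A,C,S}

Original NTs in T[0,1] deriving "bb": ["A", "C", "S"]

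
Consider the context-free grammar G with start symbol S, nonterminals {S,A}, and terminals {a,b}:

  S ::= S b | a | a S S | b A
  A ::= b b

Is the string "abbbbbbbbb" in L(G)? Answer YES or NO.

Convert to CNF:
  S -> S T0 | T0 A | T1 X2 | a
  A -> T0 T0
  T0 -> b
  T1 -> a
  X2 -> S S

CYK fill:
  cell(0,0) a: {S,T1}  orig:{S}
  cell(1,1) b: {T0}  orig:{}
  cell(2,2) b: {T0}  orig:{}
  cell(3,3) b: {T0}  orig:{}
  cell(4,4) b: {T0}  orig:{}
  cell(5,5) b: {T0}  orig:{}
  cell(6,6) b: {T0}  orig:{}
  cell(7,7) b: {T0}  orig:{}
  cell(8,8) b: {T0}  orig:{}
  cell(9,9) b: {T0}  orig:{}
  cell(0,1) ab: {S}
  cell(1,2) bb: {A}
  cell(2,3) bb: {A}
  cell(3,4) bb: {A}
  cell(4,5) bb: {A}
  cell(5,6) bb: {A}
  cell(6,7) bb: {A}
  cell(7,8) bb: {A}
  cell(8,9) bb: {A}
  cell(0,2) abb: {S}
  cell(1,3) bbb: {S}
  cell(2,4) bbb: {S}
  cell(3,5) bbb: {S}
  cell(4,6) bbb: {S}
  cell(5,7) bbb: {S}
  cell(6,8) bbb: {S}
  cell(7,9) bbb: {S}
  cell(0,3) abbb: {S,X2}  orig:{S}
  cell(1,4) bbbb: {S}
  cell(2,5) bbbb: {S}
  cell(3,6) bbbb: {S}
  cell(4,7) bbbb: {S}
  cell(5,8) bbbb: {S}
  cell(6,9) bbbb: {S}
  cell(0,4) abbbb: {S,X2}  orig:{S}
  cell(1,5) bbbbb: {S}
  cell(2,6) bbbbb: {S}
  cell(3,7) bbbbb: {S}
  cell(4,8) bbbbb: {S}
  cell(5,9) bbbbb: {S}
  cell(0,5) abbbbb: {S,X2}  orig:{S}
  cell(1,6) bbbbbb: {S,X2}  orig:{S}
  cell(2,7) bbbbbb: {S,X2}  orig:{S}
  cell(3,8) bbbbbb: {S,X2}  orig:{S}
  cell(4,9) bbbbbb: {S,X2}  orig:{S}
  cell(0,6) abbbbbb: {S,X2}  orig:{S}
  cell(1,7) bbbbbbb: {S,X2}  orig:{S}
  cell(2,8) bbbbbbb: {S,X2}  orig:{S}
  cell(3,9) bbbbbbb: {S,X2}  orig:{S}
  cell(0,7) abbbbbbb: {S,X2}  orig:{S}
  cell(1,8) bbbbbbbb: {S,X2}  orig:{S}
  cell(2,9) bbbbbbbb: {S,X2}  orig:{S}
  cell(0,8) abbbbbbbb: {S,X2}  orig:{S}
  cell(1,9) bbbbbbbbb: {S,X2}  orig:{S}
  cell(0,9) abbbbbbbbb: {S,X2}  orig:{S}

S ∈ T[0,9] ⇒ YES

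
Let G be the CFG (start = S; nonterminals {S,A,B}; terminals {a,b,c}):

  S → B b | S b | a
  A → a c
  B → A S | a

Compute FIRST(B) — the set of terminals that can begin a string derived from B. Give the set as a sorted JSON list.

FIRST sets, iterate to fixpoint:
round 1:
  A via A→a c: +{a}
  B via B→A S: +{a}
  S via S→B b: +{a}
  FIRST[S]={a}  FIRST[A]={a}  FIRST[B]={a}
round 2: done
  FIRST[S]={a}  FIRST[A]={a}  FIRST[B]={a}

FIRST(B) = ["a"]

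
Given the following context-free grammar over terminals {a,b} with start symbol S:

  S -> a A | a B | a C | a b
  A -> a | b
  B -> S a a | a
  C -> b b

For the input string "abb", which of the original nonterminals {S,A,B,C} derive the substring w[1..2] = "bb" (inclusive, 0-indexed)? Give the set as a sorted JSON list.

Convert to CNF:
  S -> T0 A | T0 B | T0 C | T0 T1
  A -> a | b
  B -> S X2 | a
  C -> T1 T1
  T0 -> a
  T1 -> b
  X2 -> T0 T0

Fill CYK table bottom-up (cells [i..j] with 1 ≤ i ≤ j ≤ 2 only):
  [1..1]={A,T1}  "b"  orig:{A}
  [2..2]={A,T1}  "b"  orig:{A}
  [1..2]={C}  "bb"

Original NTs in T[1,2] deriving "bb": ["C"]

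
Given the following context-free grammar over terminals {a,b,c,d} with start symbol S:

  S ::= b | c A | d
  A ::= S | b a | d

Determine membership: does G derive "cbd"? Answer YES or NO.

CNF form of G:
  S -> T2 A | b | d
  A -> T0 T1 | T2 A | b | d
  T0 -> b
  T1 -> a
  T2 -> c

CYK table (by increasing span):
  cell(0,0) c: {T2}  orig:{}
  cell(1,1) b: {A,S,T0}  orig:{A,S}
  cell(2,2) d: {A,S}
  cell(0,1) cb: {A,S}
  cell(1,2) bd: ∅
  cell(0,2) cbd: ∅

S ∉ T[0,2] ⇒ NO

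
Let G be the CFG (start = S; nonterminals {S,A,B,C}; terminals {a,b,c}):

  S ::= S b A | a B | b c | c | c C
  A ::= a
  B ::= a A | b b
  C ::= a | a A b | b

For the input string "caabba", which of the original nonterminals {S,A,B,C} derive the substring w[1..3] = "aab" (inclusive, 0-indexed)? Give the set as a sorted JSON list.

CNF form of G:
  S -> S X4 | T0 B | T1 T2 | T2 C | c
  A -> a
  B -> T0 A | T1 T1
  C -> T0 X3 | a | b
  T0 -> a
  T1 -> b
  T2 -> c
  X3 -> A T1
  X4 -> T1 A

CYK fill — only the sub-triangle for w[1..3]:
  [1..1]={A,C,T0}  "a"  orig:{A,C}
  [2..2]={A,C,T0}  "a"  orig:{A,C}
  [3..3]={C,T1}  "b"  orig:{C}
  [1..2]={B}  "aa"
  [2..3]={X3}  "ab"  orig:{}
  [1..3]={C}  "aab"

Original NTs in T[1,3] deriving "aab": ["C"]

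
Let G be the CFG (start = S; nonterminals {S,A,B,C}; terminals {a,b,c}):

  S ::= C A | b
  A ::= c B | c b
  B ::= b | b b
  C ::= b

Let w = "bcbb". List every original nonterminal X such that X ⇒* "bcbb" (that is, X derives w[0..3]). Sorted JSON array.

Convert to CNF:
  S -> C A | b
  A -> T0 B | T0 T1
  B -> T1 T1 | b
  C -> b
  T0 -> c
  T1 -> b

Fill CYK table bottom-up — only the sub-triangle for w[0..3]:
  [0..0]={B,C,S,T1}  "b"  orig:{B,C,S}
  [1..1]={T0}  "c"  orig:{}
  [2..2]={B,C,S,T1}  "b"  orig:{B,C,S}
  [3..3]={B,C,S,T1}  "b"  orig:{B,C,S}
  [0..1]=∅  "bc"
  [1..2]={A}  "cb"
  [2..3]={B}  "bb"
  [0..2]={S}  "bcb"
  [1..3]={A}  "cbb"
  [0..3]={S}  "bcbb"

Original NTs in T[0,3] deriving "bcbb": ["S"]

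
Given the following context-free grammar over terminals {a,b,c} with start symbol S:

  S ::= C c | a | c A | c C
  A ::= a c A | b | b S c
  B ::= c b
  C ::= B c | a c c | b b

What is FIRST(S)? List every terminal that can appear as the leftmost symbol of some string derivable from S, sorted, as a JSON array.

FIRST iteration:
[1]
  A via A→a c A: +{a}
  A via A→b: +{b}
  B via B→c b: +{c}
  C via C→B c: +{c}
  C via C→a c c: +{a}
  C via C→b b: +{b}
  S via S→C c: +{a,b,c}
  S: {a,b,c}  A: {a,b}  B: {c}  C: {a,b,c}
[2] — fixpoint
  S: {a,b,c}  A: {a,b}  B: {c}  C: {a,b,c}

FIRST(S) = ["a", "b", "c"]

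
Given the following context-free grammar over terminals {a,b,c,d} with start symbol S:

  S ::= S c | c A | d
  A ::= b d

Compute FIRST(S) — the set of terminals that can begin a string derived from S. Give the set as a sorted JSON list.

FIRST iteration:
iter 1:
  A via A→b d: +{b}
  S via S→c A: +{c}
  S via S→d: +{d}
  FIRST[S]={c,d}  FIRST[A]={b}
iter 2: — fixpoint
  FIRST[S]={c,d}  FIRST[A]={b}

FIRST(S) = ["c", "d"]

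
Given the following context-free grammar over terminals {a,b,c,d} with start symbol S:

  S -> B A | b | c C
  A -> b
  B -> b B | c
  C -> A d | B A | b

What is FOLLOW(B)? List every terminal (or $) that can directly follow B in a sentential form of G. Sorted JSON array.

Compute FIRST by fixpoint:
pass 1:
  A via A→b: +{b}
  B via B→b B: +{b}
  B via B→c: +{c}
  C via C→A d: +{b}
  C via C→B A: +{c}
  S via S→B A: +{b,c}
  FIRST(S)={b,c}  FIRST(A)={b}  FIRST(B)={b,c}  FIRST(C)={b,c}
pass 2: — fixpoint
  FIRST(S)={b,c}  FIRST(A)={b}  FIRST(B)={b,c}  FIRST(C)={b,c}

FOLLOW iteration:
initialize: $ ∈ FOLLOW(S)
[1]
  C→A d: FOLLOW(A) ⊇ FIRST(d) = {d}; new: +{d}
  C→B A: FOLLOW(B) ⊇ FIRST(A) = {b}; new: +{b}
  S→B A: FOLLOW(A) ⊇ FOLLOW(S) ⊇ {$}; new: +{$}
  S→c C: FOLLOW(C) ⊇ FOLLOW(S) ⊇ {$}; new: +{$}
  FOLLOW(S)={$}  FOLLOW(A)={$,d}  FOLLOW(B)={b}  FOLLOW(C)={$}
[2] — fixpoint
  FOLLOW(S)={$}  FOLLOW(A)={$,d}  FOLLOW(B)={b}  FOLLOW(C)={$}

FOLLOW(B) = ["b"]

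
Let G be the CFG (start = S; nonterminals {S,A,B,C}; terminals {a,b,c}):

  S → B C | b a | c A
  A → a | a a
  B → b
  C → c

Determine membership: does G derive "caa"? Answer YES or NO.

Convert to CNF:
  S -> B C | T1 T0 | T2 A
  A -> T0 T0 | a
  B -> b
  C -> c
  T0 -> a
  T1 -> b
  T2 -> c

Fill CYK table bottom-up:
  cell(0,0) c: {C,T2}  orig:{C}
  cell(1,1) a: {A,T0}  orig:{A}
  cell(2,2) a: {A,T0}  orig:{A}
  cell(0,1) ca: {S}
  cell(1,2) aa: {A}
  cell(0,2) caa: {S}

S ∈ T[0,2] ⇒ YES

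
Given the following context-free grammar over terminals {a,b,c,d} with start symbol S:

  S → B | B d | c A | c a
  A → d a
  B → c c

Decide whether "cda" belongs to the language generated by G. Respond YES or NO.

CNF form of G:
  S -> B T0 | T2 A | T2 T1 | T2 T2
  A -> T0 T1
  B -> T2 T2
  T0 -> d
  T1 -> a
  T2 -> c

CYK fill:
  T[0,0] 'c' = {T2}  orig:{}
  T[1,1] 'd' = {T0}  orig:{}
  T[2,2] 'a' = {T1}  orig:{}
  T[0,1] 'cd' = ∅
  T[1,2] 'da' = {A}
  T[0,2] 'cda' = {S}

S ∈ T[0,2] ⇒ YES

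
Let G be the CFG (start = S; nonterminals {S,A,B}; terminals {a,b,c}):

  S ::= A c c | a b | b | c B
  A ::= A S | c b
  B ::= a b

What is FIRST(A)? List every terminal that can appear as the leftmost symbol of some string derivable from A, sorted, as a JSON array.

FIRST sets, iterate to fixpoint:
[1]
  A via A→c b: +{c}
  B via B→a b: +{a}
  S via S→A c c: +{c}
  S via S→a b: +{a}
  S via S→b: +{b}
  FIRST[S]={a,b,c}  FIRST[A]={c}  FIRST[B]={a}
[2] (stable)
  FIRST[S]={a,b,c}  FIRST[A]={c}  FIRST[B]={a}

FIRST(A) = ["c"]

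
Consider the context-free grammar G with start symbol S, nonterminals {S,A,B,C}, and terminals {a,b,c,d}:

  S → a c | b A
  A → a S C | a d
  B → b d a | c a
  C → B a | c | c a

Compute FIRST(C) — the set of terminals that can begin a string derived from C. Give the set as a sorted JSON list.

FIRST iteration:
pass 1:
  A via A→a S C: +{a}
  B via B→b d a: +{b}
  B via B→c a: +{c}
  C via C→B a: +{b,c}
  S via S→a c: +{a}
  S via S→b A: +{b}
  FIRST(S)={a,b}  FIRST(A)={a}  FIRST(B)={b,c}  FIRST(C)={b,c}
pass 2: (no change)
  FIRST(S)={a,b}  FIRST(A)={a}  FIRST(B)={b,c}  FIRST(C)={b,c}

FIRST(C) = ["b", "c"]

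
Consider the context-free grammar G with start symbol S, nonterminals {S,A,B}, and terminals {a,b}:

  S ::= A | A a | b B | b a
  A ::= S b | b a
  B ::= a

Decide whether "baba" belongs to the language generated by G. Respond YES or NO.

Convert to CNF:
  S -> A T1 | S T0 | T0 B | T0 T1
  A -> S T0 | T0 T1
  B -> a
  T0 -> b
  T1 -> a

CYK fill:
  cell(0,0) b: {T0}  orig:{}
  cell(1,1) a: {B,T1}  orig:{B}
  cell(2,2) b: {T0}  orig:{}
  cell(3,3) a: {B,T1}  orig:{B}
  cell(0,1) ba: {A,S}
  cell(1,2) ab: ∅
  cell(2,3) ba: {A,S}
  cell(0,2) bab: {A,S}
  cell(1,3) aba: ∅
  cell(0,3) baba: {S}

S ∈ T[0,3] ⇒ YES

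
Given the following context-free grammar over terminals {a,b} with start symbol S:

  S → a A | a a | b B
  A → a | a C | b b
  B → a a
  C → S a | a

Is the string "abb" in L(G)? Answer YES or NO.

Convert to CNF:
  S -> T0 A | T0 T0 | T1 B
  A -> T0 C | T1 T1 | a
  B -> T0 T0
  C -> S T0 | a
  T0 -> a
  T1 -> b

Fill CYK table bottom-up:
  [0..0]={A,C,T0}  "a"  orig:{A,C}
  [1..1]={T1}  "b"  orig:{}
  [2..2]={T1}  "b"  orig:{}
  [0..1]=∅  "ab"
  [1..2]={A}  "bb"
  [0..2]={S}  "abb"

S ∈ T[0,2] ⇒ YES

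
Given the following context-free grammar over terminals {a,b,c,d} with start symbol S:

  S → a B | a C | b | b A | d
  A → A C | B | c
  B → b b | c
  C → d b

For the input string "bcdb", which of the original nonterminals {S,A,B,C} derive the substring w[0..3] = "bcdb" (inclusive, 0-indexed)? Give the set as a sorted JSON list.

Convert to CNF:
  S -> T0 A | T2 B | T2 C | b | d
  A -> A C | T0 T0 | c
  B -> T0 T0 | c
  C -> T1 T0
  T0 -> b
  T1 -> d
  T2 -> a

CYK fill, restricted to cells inside w[0..3]:
  [0..0]={S,T0}  "b"  orig:{S}
  [1..1]={A,B}  "c"
  [2..2]={S,T1}  "d"  orig:{S}
  [3..3]={S,T0}  "b"  orig:{S}
  [0..1]={S}  "bc"
  [1..2]=∅  "cd"
  [2..3]={C}  "db"
  [0..2]=∅  "bcd"
  [1..3]={A}  "cdb"
  [0..3]={S}  "bcdb"

Original NTs in T[0,3] deriving "bcdb": ["S"]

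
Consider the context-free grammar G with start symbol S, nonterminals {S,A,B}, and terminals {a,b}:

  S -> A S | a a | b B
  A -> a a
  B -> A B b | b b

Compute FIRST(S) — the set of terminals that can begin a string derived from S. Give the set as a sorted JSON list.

Compute FIRST by fixpoint:
iter 1:
  A via A→a a: +{a}
  B via B→A B b: +{a}
  B via B→b b: +{b}
  S via S→A S: +{a}
  S via S→b B: +{b}
  FIRST(S)={a,b}  FIRST(A)={a}  FIRST(B)={a,b}
iter 2: done
  FIRST(S)={a,b}  FIRST(A)={a}  FIRST(B)={a,b}

FIRST(S) = ["a", "b"]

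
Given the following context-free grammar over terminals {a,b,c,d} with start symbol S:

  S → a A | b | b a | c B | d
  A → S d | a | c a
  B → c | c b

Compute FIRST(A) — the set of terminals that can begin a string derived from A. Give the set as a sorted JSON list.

Compute FIRST by fixpoint:
[1]
  A via A→a: +{a}
  A via A→c a: +{c}
  B via B→c: +{c}
  S via S→a A: +{a}
  S via S→b: +{b}
  S via S→c B: +{c}
  S via S→d: +{d}
  FIRST[S]={a,b,c,d}  FIRST[A]={a,c}  FIRST[B]={c}
[2]
  A via A→S d: +{b,d}
  FIRST[S]={a,b,c,d}  FIRST[A]={a,b,c,d}  FIRST[B]={c}
[3] done
  FIRST[S]={a,b,c,d}  FIRST[A]={a,b,c,d}  FIRST[B]={c}

FIRST(A) = ["a", "b", "c", "d"]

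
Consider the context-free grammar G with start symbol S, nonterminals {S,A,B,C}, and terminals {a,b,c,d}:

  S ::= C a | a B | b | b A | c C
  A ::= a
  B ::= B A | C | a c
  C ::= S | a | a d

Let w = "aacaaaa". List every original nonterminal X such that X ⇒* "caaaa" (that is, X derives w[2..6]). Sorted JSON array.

CNF form of G:
  S -> C T0 | T0 B | T1 C | T3 A | b
  A -> a
  B -> B A | C T0 | T0 B | T0 T1 | T0 T2 | T1 C | T3 A | a | b
  C -> C T0 | T0 B | T0 T2 | T1 C | T3 A | a | b
  T0 -> a
  T1 -> c
  T2 -> d
  T3 -> b

Fill CYK table bottom-up — only the sub-triangle for w[2..6]:
  T[2,2] 'c' = {T1}  orig:{}
  T[3,3] 'a' = {A,B,C,T0}  orig:{A,B,C}
  T[4,4] 'a' = {A,B,C,T0}  orig:{A,B,C}
  T[5,5] 'a' = {A,B,C,T0}  orig:{A,B,C}
  T[6,6] 'a' = {A,B,C,T0}  orig:{A,B,C}
  T[2,3] 'ca' = {B,C,S}
  T[3,4] 'aa' = {B,C,S}
  T[4,5] 'aa' = {B,C,S}
  T[5,6] 'aa' = {B,C,S}
  T[2,4] 'caa' = {B,C,S}
  T[3,5] 'aaa' = {B,C,S}
  T[4,6] 'aaa' = {B,C,S}
  T[2,5] 'caaa' = {B,C,S}
  T[3,6] 'aaaa' = {B,C,S}
  T[2,6] 'caaaa' = {B,C,S}

Original NTs in T[2,6] deriving "caaaa": ["B", "C", "S"]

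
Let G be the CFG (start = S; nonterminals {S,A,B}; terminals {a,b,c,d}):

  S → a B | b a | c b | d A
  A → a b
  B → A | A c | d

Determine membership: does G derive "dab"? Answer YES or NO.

Convert to CNF:
  S -> T0 B | T1 T0 | T2 T1 | T3 A
  A -> T0 T1
  B -> A T2 | T0 T1 | d
  T0 -> a
  T1 -> b
  T2 -> c
  T3 -> d

CYK table (by increasing span):
  [0..0]={B,T3}  "d"  orig:{B}
  [1..1]={T0}  "a"  orig:{}
  [2..2]={T1}  "b"  orig:{}
  [0..1]=∅  "da"
  [1..2]={A,B}  "ab"
  [0..2]={S}  "dab"

S ∈ T[0,2] ⇒ YES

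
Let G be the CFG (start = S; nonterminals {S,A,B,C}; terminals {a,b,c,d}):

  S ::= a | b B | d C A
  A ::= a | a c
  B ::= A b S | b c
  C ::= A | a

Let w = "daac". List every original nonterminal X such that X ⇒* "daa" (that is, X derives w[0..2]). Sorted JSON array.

CNF form of G:
  S -> T2 B | T3 X5 | a
  A -> T0 T1 | a
  B -> A X4 | T2 T1
  C -> T0 T1 | a
  T0 -> a
  T1 -> c
  T2 -> b
  T3 -> d
  X4 -> T2 S
  X5 -> C A

Fill CYK table bottom-up (cells [i..j] with 0 ≤ i ≤ j ≤ 2 only):
  [0..0]={T3}  "d"  orig:{}
  [1..1]={A,C,S,T0}  "a"  orig:{A,C,S}
  [2..2]={A,C,S,T0}  "a"  orig:{A,C,S}
  [0..1]=∅  "da"
  [1..2]={X5}  "aa"  orig:{}
  [0..2]={S}  "daa"

Original NTs in T[0,2] deriving "daa": ["S"]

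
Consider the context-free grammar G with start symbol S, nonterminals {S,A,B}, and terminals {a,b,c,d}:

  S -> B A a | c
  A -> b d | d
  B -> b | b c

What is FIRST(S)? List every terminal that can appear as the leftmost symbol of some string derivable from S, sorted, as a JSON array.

FIRST iteration:
pass 1:
  A via A→b d: +{b}
  A via A→d: +{d}
  B via B→b: +{b}
  S via S→B A a: +{b}
  S via S→c: +{c}
  FIRST(S)={b,c}  FIRST(A)={b,d}  FIRST(B)={b}
pass 2: done
  FIRST(S)={b,c}  FIRST(A)={b,d}  FIRST(B)={b}

FIRST(S) = ["b", "c"]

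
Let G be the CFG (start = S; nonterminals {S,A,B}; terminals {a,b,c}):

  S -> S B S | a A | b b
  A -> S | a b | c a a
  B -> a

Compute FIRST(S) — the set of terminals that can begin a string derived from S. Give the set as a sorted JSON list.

FIRST iteration:
[1]
  A via A→a b: +{a}
  A via A→c a a: +{c}
  B via B→a: +{a}
  S via S→a A: +{a}
  S via S→b b: +{b}
  FIRST(S)={a,b}  FIRST(A)={a,c}  FIRST(B)={a}
[2]
  A via A→S: +{b}
  FIRST(S)={a,b}  FIRST(A)={a,b,c}  FIRST(B)={a}
[3] — fixpoint
  FIRST(S)={a,b}  FIRST(A)={a,b,c}  FIRST(B)={a}

FIRST(S) = ["a", "b"]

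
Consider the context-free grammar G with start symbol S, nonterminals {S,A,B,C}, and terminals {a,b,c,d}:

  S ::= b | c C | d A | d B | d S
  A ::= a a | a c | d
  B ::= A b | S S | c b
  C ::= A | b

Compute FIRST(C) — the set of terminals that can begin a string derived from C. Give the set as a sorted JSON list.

Compute FIRST by fixpoint:
round 1:
  A via A→a a: +{a}
  A via A→d: +{d}
  B via B→A b: +{a,d}
  B via B→c b: +{c}
  C via C→A: +{a,d}
  C via C→b: +{b}
  S via S→b: +{b}
  S via S→c C: +{c}
  S via S→d A: +{d}
  S: {b,c,d}  A: {a,d}  B: {a,c,d}  C: {a,b,d}
round 2:
  B via B→S S: +{b}
  S: {b,c,d}  A: {a,d}  B: {a,b,c,d}  C: {a,b,d}
round 3: — fixpoint
  S: {b,c,d}  A: {a,d}  B: {a,b,c,d}  C: {a,b,d}

FIRST(C) = ["a", "b", "d"]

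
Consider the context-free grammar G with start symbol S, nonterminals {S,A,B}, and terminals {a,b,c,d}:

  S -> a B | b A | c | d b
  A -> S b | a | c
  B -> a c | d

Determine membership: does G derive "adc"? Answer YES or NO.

CNF form of G:
  S -> T0 A | T1 B | T3 T0 | c
  A -> S T0 | a | c
  B -> T1 T2 | d
  T0 -> b
  T1 -> a
  T2 -> c
  T3 -> d

CYK fill:
  cell(0,0) a: {A,T1}  orig:{A}
  cell(1,1) d: {B,T3}  orig:{B}
  cell(2,2) c: {A,S,T2}  orig:{A,S}
  cell(0,1) ad: {S}
  cell(1,2) dc: ∅
  cell(0,2) adc: ∅

S ∉ T[0,2] ⇒ NO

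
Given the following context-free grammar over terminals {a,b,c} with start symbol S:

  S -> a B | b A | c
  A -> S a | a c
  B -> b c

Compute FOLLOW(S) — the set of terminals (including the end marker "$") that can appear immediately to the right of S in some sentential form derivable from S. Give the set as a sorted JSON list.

FIRST iteration:
pass 1:
  A via A→a c: +{a}
  B via B→b c: +{b}
  S via S→a B: +{a}
  S via S→b A: +{b}
  S via S→c: +{c}
  S: {a,b,c}  A: {a}  B: {b}
pass 2:
  A via A→S a: +{b,c}
  S: {a,b,c}  A: {a,b,c}  B: {b}
pass 3: — fixpoint
  S: {a,b,c}  A: {a,b,c}  B: {b}

FOLLOW sets:
initialize: $ ∈ FOLLOW(S)
[1]
  A→S a: FOLLOW(S) ⊇ FIRST(a) = {a}; new: +{a}
  S→a B: FOLLOW(B) ⊇ FOLLOW(S) ⊇ {$,a}; new: +{$,a}
  S→b A: FOLLOW(A) ⊇ FOLLOW(S) ⊇ {$,a}; new: +{$,a}
  FOLLOW[S]={$,a}  FOLLOW[A]={$,a}  FOLLOW[B]={$,a}
[2] done
  FOLLOW[S]={$,a}  FOLLOW[A]={$,a}  FOLLOW[B]={$,a}

FOLLOW(S) = ["$", "a"]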